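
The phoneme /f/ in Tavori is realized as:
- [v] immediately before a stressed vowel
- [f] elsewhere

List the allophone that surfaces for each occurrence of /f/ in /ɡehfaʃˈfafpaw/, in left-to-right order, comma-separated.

Occurrence 1 (position 4): no conditioning environment matches → elsewhere allophone [f].
Occurrence 2 (position 7): immediately before a stressed vowel → [v].
Occurrence 3 (position 9): no conditioning environment matches → elsewhere allophone [f].

[f], [v], [f]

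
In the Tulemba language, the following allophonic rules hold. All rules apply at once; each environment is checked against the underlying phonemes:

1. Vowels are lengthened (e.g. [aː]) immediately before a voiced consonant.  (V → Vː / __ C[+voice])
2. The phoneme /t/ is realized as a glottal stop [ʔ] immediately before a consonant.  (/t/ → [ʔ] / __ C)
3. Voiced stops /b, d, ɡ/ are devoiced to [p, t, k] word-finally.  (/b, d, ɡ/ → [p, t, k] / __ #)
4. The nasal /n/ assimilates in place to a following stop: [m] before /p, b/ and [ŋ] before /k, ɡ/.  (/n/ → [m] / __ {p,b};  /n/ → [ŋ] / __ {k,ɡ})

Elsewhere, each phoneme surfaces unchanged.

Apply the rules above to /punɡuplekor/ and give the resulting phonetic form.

/p/ — not in any rule's target class → [p].
/u/ meets the environment for rule 1 (before a voiced consonant) → [uː].
/n/ meets the environment for rule 4 (before a labial or velar stop) → [ŋ].
/ɡ/ (between /n/ and /u/) fails the environment for rule 3, so it stays [ɡ].
/u/ (between /ɡ/ and /p/): rule 1 targets it, but not before a voiced consonant → unchanged [u].
/p/ — not in any rule's target class → [p].
/l/ (between /p/ and /e/): no rule targets it → [l].
/e/ (between /l/ and /k/) fails the environment for rule 1, so it stays [e].
/k/ — not in any rule's target class → [k].
/o/ meets the environment for rule 1 (before a voiced consonant) → [oː].
/r/ — not in any rule's target class → [r].

[puːŋɡuplekoːr]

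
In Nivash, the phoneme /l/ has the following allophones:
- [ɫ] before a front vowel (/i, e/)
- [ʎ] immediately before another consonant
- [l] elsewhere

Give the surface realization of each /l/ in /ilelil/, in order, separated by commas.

Occurrence 1 (position 2): before a front vowel (/i, e/) → [ɫ].
Occurrence 2 (position 4): before a front vowel (/i, e/) → [ɫ].
Occurrence 3 (position 6): no conditioning environment matches → elsewhere allophone [l].

[ɫ], [ɫ], [l]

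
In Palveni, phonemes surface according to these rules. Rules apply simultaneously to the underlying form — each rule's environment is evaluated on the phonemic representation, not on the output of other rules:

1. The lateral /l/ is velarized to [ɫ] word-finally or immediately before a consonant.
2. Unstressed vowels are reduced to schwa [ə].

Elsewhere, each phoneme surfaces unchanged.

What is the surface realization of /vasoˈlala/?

[vəsəˈlalə]

/v/ (word-initial) is unaffected → [v].
Rule 2 applies to /a/ (between /v/ and /s/: in an unstressed syllable) → [ə].
/s/ — not in any rule's target class → [s].
/o/ — between /s/ and /l/, in an unstressed syllable — surfaces as [ə] (rule 2).
/l/ (between /o/ and /a/): rule 1 targets it, but not word-finally or immediately before a consonant → unchanged [l].
/a/ (between /l/ and /l/) fails the environment for rule 2, so it stays [a].
/l/ (between /a/ and /a/) fails the environment for rule 1, so it stays [l].
/a/ — word-final, in an unstressed syllable — surfaces as [ə] (rule 2).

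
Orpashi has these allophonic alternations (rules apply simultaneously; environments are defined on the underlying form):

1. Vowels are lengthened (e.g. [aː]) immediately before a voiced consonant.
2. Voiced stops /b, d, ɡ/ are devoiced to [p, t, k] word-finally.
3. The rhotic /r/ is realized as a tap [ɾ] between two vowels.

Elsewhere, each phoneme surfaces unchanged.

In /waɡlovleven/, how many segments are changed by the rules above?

Segments that undergo a rule: /a/ → [aː] (rule 1); /o/ → [oː] (rule 1); /e/ → [eː] (rule 1); /e/ → [eː] (rule 1).
All other segments surface unchanged.

4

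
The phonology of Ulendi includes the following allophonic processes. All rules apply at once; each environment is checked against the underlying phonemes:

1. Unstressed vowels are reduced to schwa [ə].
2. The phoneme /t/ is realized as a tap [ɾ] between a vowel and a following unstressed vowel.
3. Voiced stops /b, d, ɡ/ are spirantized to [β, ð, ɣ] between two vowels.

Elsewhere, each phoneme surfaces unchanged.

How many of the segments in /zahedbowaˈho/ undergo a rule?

Segments that undergo a rule: /a/ → [ə] (rule 1); /e/ → [ə] (rule 1); /o/ → [ə] (rule 1); /a/ → [ə] (rule 1).
All other segments surface unchanged.

4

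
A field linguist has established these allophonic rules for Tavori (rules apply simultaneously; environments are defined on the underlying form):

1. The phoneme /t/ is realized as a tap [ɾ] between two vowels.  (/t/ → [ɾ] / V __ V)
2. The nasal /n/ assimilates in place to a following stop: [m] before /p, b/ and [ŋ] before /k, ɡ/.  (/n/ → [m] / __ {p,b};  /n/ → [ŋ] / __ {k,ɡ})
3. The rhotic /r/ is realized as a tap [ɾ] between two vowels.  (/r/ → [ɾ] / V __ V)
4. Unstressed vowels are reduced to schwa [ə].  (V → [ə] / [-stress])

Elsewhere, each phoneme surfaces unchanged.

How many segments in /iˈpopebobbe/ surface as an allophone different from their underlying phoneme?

4

Segments that undergo a rule: /i/ → [ə] (rule 4); /e/ → [ə] (rule 4); /o/ → [ə] (rule 4); /e/ → [ə] (rule 4).
All other segments surface unchanged.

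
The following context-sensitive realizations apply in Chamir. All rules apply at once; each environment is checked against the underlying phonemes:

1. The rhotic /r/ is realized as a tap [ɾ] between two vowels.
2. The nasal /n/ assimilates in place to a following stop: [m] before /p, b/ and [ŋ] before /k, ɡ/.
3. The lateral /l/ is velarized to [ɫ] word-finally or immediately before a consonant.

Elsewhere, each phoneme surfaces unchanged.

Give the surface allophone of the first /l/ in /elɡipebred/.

[ɫ]

/l/ (between /e/ and /ɡ/): word-finally or immediately before a consonant, so rule 3 applies → [ɫ].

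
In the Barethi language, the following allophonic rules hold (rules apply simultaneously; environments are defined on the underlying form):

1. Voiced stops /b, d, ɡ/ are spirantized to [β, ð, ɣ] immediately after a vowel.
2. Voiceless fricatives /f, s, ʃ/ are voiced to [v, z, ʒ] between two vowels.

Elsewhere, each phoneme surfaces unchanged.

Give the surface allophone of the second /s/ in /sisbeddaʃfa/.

/s/ (between /i/ and /b/): rule 2 targets it, but not between two vowels → unchanged [s].

[s]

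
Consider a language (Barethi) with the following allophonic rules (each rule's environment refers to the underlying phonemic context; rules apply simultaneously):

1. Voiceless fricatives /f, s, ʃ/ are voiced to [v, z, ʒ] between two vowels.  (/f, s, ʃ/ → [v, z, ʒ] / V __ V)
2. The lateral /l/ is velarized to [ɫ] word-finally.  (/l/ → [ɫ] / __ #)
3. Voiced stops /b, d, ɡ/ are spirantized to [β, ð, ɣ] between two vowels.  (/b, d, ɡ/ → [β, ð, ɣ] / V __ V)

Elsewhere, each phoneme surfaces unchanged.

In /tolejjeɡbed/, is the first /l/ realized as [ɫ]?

No

/l/ (between /o/ and /e/) fails the environment for rule 2, so it stays [l].
The actual realization is [l], not [ɫ].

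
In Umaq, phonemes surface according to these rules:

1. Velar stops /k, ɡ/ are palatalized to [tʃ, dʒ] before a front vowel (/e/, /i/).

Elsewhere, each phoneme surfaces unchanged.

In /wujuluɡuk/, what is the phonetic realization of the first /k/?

/k/ — word-final; rule 1 does not apply here → [k].

[k]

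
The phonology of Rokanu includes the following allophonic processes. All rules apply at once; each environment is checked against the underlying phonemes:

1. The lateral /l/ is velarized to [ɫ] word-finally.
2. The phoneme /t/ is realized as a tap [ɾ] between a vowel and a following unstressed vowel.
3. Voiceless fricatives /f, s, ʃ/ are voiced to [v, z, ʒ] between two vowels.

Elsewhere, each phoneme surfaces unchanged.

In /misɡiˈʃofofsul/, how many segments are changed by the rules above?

Segments that undergo a rule: /ʃ/ → [ʒ] (rule 3); /f/ → [v] (rule 3); /l/ → [ɫ] (rule 1).
All other segments surface unchanged.

3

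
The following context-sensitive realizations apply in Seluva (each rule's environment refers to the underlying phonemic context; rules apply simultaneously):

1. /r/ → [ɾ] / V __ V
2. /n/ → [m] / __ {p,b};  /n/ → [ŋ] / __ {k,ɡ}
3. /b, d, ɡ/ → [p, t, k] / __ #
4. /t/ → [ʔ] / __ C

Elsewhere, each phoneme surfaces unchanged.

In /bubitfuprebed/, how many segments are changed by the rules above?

2

Segments that undergo a rule: /t/ → [ʔ] (rule 4); /d/ → [t] (rule 3).
All other segments surface unchanged.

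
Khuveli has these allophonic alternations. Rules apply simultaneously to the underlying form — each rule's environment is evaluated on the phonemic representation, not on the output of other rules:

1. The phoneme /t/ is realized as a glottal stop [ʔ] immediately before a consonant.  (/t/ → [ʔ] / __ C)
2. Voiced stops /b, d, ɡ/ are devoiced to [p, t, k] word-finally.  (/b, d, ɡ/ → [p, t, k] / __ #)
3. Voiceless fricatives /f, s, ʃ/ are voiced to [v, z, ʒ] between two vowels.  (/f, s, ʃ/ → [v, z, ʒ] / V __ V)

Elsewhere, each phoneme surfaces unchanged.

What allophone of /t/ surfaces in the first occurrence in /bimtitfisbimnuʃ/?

/t/ — between /m/ and /i/; rule 1 does not apply here → [t].

[t]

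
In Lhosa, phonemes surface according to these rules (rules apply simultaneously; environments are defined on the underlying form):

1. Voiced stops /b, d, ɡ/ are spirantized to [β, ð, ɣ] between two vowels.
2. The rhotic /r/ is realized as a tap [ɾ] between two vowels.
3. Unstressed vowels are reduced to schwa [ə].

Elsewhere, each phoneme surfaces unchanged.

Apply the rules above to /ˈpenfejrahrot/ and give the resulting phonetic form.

/p/ (word-initial) is unaffected → [p].
/e/ (between /p/ and /n/) is in the target of rule 3 but the environment (in an unstressed syllable) is not met → [e].
/n/ stays [n].
/f/ stays [f].
/e/ (between /f/ and /j/) occurs in an unstressed syllable → [ə] by rule 3.
/j/ — not in any rule's target class → [j].
/r/ (between /j/ and /a/): rule 2 targets it, but not between two vowels → unchanged [r].
/a/ meets the environment for rule 3 (in an unstressed syllable) → [ə].
/h/ (between /a/ and /r/): no rule targets it → [h].
/r/ (between /h/ and /o/): rule 2 targets it, but not between two vowels → unchanged [r].
/o/ (between /r/ and /t/): in an unstressed syllable, so rule 3 applies → [ə].
/t/ (word-final) is unaffected → [t].

[ˈpenfəjrəhrət]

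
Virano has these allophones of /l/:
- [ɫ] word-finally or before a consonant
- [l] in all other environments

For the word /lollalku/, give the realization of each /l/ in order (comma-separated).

Occurrence 1 (position 1): no conditioning environment matches → elsewhere allophone [l].
Occurrence 2 (position 3): word-finally or before a consonant → [ɫ].
Occurrence 3 (position 4): no conditioning environment matches → elsewhere allophone [l].
Occurrence 4 (position 6): word-finally or before a consonant → [ɫ].

[l], [ɫ], [l], [ɫ]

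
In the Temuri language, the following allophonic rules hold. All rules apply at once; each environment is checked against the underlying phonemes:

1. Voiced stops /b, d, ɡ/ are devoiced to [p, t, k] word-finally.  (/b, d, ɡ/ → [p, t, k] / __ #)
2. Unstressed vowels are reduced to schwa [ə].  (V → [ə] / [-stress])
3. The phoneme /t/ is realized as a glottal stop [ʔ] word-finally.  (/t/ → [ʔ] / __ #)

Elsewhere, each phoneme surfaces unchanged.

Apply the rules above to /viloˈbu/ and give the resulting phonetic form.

[vələˈbu]

/v/ stays [v].
/i/ (between /v/ and /l/): in an unstressed syllable, so rule 2 applies → [ə].
/l/ (between /i/ and /o/) is unaffected → [l].
/o/ (between /l/ and /b/) occurs in an unstressed syllable → [ə] by rule 2.
/b/ — between /o/ and /u/; rule 1 does not apply here → [b].
/u/ — word-final; rule 2 does not apply here → [u].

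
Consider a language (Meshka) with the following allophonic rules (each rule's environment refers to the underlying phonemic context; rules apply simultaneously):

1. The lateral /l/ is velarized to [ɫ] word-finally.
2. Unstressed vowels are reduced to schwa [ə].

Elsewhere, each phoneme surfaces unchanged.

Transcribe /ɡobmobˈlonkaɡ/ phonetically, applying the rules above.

[ɡəbməbˈlonkəɡ]

/ɡ/ stays [ɡ].
/o/ — between /ɡ/ and /b/, in an unstressed syllable — surfaces as [ə] (rule 2).
/b/ (between /o/ and /m/): no rule targets it → [b].
/m/ — not in any rule's target class → [m].
/o/ — between /m/ and /b/, in an unstressed syllable — surfaces as [ə] (rule 2).
/b/ — not in any rule's target class → [b].
/l/ (between /b/ and /o/) is in the target of rule 1 but the environment (word-finally) is not met → [l].
/o/ — between /l/ and /n/; rule 2 does not apply here → [o].
/n/ — not in any rule's target class → [n].
/k/ (between /n/ and /a/) is unaffected → [k].
/a/ (between /k/ and /ɡ/) occurs in an unstressed syllable → [ə] by rule 2.
/ɡ/ (word-final): no rule targets it → [ɡ].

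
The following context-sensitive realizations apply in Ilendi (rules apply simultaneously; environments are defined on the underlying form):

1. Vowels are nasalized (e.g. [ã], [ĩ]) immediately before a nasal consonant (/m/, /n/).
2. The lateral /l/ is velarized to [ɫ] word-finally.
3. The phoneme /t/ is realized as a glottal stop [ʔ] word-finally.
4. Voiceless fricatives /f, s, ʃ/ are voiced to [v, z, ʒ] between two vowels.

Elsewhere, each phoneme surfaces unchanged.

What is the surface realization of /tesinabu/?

/t/ (word-initial) fails the environment for rule 3, so it stays [t].
/e/ (between /t/ and /s/): rule 1 targets it, but not before a nasal consonant → unchanged [e].
/s/ — between /e/ and /i/, between two vowels — surfaces as [z] (rule 4).
Rule 1 applies to /i/ (between /s/ and /n/: before a nasal consonant) → [ĩ].
/a/ — between /n/ and /b/; rule 1 does not apply here → [a].
/u/ (word-final): rule 1 targets it, but not before a nasal consonant → unchanged [u].

[tezĩnabu]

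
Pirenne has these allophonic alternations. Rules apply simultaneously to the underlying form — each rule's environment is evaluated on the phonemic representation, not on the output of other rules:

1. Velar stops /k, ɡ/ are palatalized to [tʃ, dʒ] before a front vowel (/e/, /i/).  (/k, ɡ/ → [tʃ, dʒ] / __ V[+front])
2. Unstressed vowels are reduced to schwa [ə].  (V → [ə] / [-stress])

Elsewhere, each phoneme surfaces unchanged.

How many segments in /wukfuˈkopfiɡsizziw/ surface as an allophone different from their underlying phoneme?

Segments that undergo a rule: /u/ → [ə] (rule 2); /u/ → [ə] (rule 2); /i/ → [ə] (rule 2); /i/ → [ə] (rule 2); /i/ → [ə] (rule 2).
All other segments surface unchanged.

5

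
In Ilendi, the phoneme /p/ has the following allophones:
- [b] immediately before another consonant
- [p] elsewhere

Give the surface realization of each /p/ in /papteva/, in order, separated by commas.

Occurrence 1 (position 1): no conditioning environment matches → elsewhere allophone [p].
Occurrence 2 (position 3): immediately before another consonant → [b].

[p], [b]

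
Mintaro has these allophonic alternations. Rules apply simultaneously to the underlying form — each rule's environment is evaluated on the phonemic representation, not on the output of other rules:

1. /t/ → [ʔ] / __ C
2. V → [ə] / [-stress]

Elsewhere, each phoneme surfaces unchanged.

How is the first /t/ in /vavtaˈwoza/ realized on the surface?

[t]

/t/ — between /v/ and /a/; rule 1 does not apply here → [t].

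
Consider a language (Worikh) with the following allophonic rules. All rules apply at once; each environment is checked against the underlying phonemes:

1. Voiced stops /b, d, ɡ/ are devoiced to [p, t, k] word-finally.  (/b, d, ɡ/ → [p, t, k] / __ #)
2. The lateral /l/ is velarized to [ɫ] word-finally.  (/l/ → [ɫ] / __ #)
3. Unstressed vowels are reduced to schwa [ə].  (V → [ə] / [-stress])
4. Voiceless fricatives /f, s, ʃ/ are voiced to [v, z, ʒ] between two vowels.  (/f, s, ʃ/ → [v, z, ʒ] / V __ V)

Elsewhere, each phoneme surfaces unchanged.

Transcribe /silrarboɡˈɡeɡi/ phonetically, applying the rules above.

/s/ — word-initial; rule 4 does not apply here → [s].
/i/ — between /s/ and /l/, in an unstressed syllable — surfaces as [ə] (rule 3).
/l/ (between /i/ and /r/) fails the environment for rule 2, so it stays [l].
/r/ — not in any rule's target class → [r].
/a/ meets the environment for rule 3 (in an unstressed syllable) → [ə].
/r/ (between /a/ and /b/): no rule targets it → [r].
/b/ (between /r/ and /o/) is in the target of rule 1 but the environment (word-finally) is not met → [b].
/o/ meets the environment for rule 3 (in an unstressed syllable) → [ə].
/ɡ/ — between /o/ and /ɡ/; rule 1 does not apply here → [ɡ].
/ɡ/ (between /ɡ/ and /e/) fails the environment for rule 1, so it stays [ɡ].
/e/ (between /ɡ/ and /ɡ/): rule 3 targets it, but not in an unstressed syllable → unchanged [e].
/ɡ/ (between /e/ and /i/): rule 1 targets it, but not word-finally → unchanged [ɡ].
/i/ (word-final) occurs in an unstressed syllable → [ə] by rule 3.

[səlrərbəɡˈɡeɡə]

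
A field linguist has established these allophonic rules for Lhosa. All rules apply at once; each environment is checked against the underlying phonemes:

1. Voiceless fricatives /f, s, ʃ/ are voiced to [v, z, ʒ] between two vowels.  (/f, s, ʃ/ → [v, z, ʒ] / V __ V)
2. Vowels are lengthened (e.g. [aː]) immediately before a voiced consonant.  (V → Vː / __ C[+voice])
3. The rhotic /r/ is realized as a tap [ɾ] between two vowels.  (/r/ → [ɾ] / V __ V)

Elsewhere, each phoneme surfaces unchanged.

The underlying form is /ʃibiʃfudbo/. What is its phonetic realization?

/ʃ/ (word-initial) fails the environment for rule 1, so it stays [ʃ].
/i/ meets the environment for rule 2 (before a voiced consonant) → [iː].
/b/ (between /i/ and /i/): no rule targets it → [b].
/i/ (between /b/ and /ʃ/): rule 2 targets it, but not before a voiced consonant → unchanged [i].
/ʃ/ (between /i/ and /f/): rule 1 targets it, but not between two vowels → unchanged [ʃ].
/f/ (between /ʃ/ and /u/): rule 1 targets it, but not between two vowels → unchanged [f].
/u/ (between /f/ and /d/): before a voiced consonant, so rule 2 applies → [uː].
/d/ — not in any rule's target class → [d].
/b/ (between /d/ and /o/): no rule targets it → [b].
/o/ (word-final) fails the environment for rule 2, so it stays [o].

[ʃiːbiʃfuːdbo]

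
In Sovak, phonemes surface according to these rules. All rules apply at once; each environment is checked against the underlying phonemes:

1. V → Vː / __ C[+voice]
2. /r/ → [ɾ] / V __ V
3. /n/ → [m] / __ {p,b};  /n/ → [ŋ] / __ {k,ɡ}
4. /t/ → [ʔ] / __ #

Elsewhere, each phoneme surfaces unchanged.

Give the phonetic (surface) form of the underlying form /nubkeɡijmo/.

/n/ (word-initial) fails the environment for rule 3, so it stays [n].
Rule 1 applies to /u/ (between /n/ and /b/: before a voiced consonant) → [uː].
/e/ (between /k/ and /ɡ/) occurs before a voiced consonant → [eː] by rule 1.
/i/ meets the environment for rule 1 (before a voiced consonant) → [iː].
/o/ (word-final): rule 1 targets it, but not before a voiced consonant → unchanged [o].

[nuːbkeːɡiːjmo]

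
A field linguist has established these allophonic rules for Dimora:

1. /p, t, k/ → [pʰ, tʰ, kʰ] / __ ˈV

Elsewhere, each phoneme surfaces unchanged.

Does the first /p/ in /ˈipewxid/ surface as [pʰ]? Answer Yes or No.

No

/p/ (between /i/ and /e/) fails the environment for rule 1, so it stays [p].
The actual realization is [p], not [pʰ].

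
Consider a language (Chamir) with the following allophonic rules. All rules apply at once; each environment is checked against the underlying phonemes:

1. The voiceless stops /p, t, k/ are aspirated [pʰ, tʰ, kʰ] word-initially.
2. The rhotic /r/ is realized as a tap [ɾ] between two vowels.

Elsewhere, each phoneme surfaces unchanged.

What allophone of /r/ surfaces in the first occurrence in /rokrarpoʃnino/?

[r]

/r/ — word-initial; rule 2 does not apply here → [r].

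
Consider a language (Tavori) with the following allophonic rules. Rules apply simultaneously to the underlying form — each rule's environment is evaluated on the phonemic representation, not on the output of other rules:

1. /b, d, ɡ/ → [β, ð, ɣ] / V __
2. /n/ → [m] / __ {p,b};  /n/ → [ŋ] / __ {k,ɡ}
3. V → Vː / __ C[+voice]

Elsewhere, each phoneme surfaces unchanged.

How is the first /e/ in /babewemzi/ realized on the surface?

[eː]

/e/ meets the environment for rule 3 (before a voiced consonant) → [eː].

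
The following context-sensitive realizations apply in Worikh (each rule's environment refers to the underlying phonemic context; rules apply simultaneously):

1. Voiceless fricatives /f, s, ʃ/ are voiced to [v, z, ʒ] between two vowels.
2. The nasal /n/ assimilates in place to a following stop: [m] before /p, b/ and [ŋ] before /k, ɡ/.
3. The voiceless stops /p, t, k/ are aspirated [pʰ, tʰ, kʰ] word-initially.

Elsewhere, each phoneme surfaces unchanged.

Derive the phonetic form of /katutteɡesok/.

/k/ (word-initial) occurs word-initially → [kʰ] by rule 3.
/t/ (between /a/ and /u/): rule 3 targets it, but not word-initially → unchanged [t].
/t/ (between /u/ and /t/) fails the environment for rule 3, so it stays [t].
/t/ (between /t/ and /e/) fails the environment for rule 3, so it stays [t].
/s/ (between /e/ and /o/): between two vowels, so rule 1 applies → [z].
/k/ (word-final): rule 3 targets it, but not word-initially → unchanged [k].

[kʰatutteɡezok]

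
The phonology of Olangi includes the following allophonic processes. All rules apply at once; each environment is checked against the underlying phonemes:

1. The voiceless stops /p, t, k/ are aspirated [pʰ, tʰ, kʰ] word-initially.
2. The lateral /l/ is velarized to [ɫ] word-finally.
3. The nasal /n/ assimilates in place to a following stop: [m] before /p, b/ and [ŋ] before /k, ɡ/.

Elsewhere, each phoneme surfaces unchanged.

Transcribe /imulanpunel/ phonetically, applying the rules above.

/i/ stays [i].
/m/ (between /i/ and /u/) is unaffected → [m].
/u/ — not in any rule's target class → [u].
/l/ (between /u/ and /a/) fails the environment for rule 2, so it stays [l].
/a/ (between /l/ and /n/) is unaffected → [a].
Rule 3 applies to /n/ (between /a/ and /p/: before a labial or velar stop) → [m].
/p/ (between /n/ and /u/) fails the environment for rule 1, so it stays [p].
/u/ (between /p/ and /n/): no rule targets it → [u].
/n/ — between /u/ and /e/; rule 3 does not apply here → [n].
/e/ (between /n/ and /l/): no rule targets it → [e].
Rule 2 applies to /l/ (word-final: word-finally) → [ɫ].

[imulampuneɫ]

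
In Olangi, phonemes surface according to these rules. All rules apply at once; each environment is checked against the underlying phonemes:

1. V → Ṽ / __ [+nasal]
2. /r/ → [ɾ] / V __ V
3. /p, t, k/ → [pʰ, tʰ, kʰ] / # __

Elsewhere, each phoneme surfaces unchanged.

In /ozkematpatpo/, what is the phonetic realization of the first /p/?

/p/ (between /t/ and /a/) is in the target of rule 3 but the environment (word-initially) is not met → [p].

[p]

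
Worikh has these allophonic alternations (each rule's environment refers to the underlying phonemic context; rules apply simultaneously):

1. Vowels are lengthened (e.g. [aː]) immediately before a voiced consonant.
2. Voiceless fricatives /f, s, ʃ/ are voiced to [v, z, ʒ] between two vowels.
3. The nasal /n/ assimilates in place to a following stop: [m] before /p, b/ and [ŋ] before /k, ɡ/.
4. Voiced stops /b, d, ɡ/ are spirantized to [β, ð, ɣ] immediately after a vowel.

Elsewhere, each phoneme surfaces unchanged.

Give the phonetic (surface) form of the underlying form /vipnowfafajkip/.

/i/ (between /v/ and /p/) fails the environment for rule 1, so it stays [i].
/n/ — between /p/ and /o/; rule 3 does not apply here → [n].
/o/ — between /n/ and /w/, before a voiced consonant — surfaces as [oː] (rule 1).
/f/ (between /w/ and /a/): rule 2 targets it, but not between two vowels → unchanged [f].
/a/ (between /f/ and /f/) is in the target of rule 1 but the environment (before a voiced consonant) is not met → [a].
/f/ meets the environment for rule 2 (between two vowels) → [v].
/a/ — between /f/ and /j/, before a voiced consonant — surfaces as [aː] (rule 1).
/i/ (between /k/ and /p/) fails the environment for rule 1, so it stays [i].

[vipnoːwfavaːjkip]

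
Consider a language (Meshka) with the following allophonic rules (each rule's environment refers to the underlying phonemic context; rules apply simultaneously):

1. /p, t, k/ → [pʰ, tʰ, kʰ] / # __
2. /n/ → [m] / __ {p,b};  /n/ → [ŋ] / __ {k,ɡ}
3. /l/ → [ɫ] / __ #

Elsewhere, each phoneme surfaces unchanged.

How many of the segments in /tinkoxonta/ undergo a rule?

Segments that undergo a rule: /t/ → [tʰ] (rule 1); /n/ → [ŋ] (rule 2).
All other segments surface unchanged.

2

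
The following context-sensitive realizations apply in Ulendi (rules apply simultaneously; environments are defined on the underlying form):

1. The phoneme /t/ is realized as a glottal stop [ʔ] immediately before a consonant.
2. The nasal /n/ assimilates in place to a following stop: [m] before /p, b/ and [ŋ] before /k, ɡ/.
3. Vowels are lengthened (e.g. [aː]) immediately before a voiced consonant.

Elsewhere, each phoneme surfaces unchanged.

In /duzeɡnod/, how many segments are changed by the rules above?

3

Segments that undergo a rule: /u/ → [uː] (rule 3); /e/ → [eː] (rule 3); /o/ → [oː] (rule 3).
All other segments surface unchanged.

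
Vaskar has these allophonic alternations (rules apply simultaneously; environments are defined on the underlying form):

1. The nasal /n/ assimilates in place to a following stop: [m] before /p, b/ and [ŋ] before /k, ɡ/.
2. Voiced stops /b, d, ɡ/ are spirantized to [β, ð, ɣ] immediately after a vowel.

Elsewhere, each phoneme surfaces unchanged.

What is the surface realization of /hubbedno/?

[huβbeðno]

/h/ stays [h].
/u/ — not in any rule's target class → [u].
/b/ (between /u/ and /b/): immediately after a vowel, so rule 2 applies → [β].
/b/ (between /b/ and /e/) is in the target of rule 2 but the environment (immediately after a vowel) is not met → [b].
/e/ — not in any rule's target class → [e].
/d/ (between /e/ and /n/) occurs immediately after a vowel → [ð] by rule 2.
/n/ — between /d/ and /o/; rule 1 does not apply here → [n].
/o/ — not in any rule's target class → [o].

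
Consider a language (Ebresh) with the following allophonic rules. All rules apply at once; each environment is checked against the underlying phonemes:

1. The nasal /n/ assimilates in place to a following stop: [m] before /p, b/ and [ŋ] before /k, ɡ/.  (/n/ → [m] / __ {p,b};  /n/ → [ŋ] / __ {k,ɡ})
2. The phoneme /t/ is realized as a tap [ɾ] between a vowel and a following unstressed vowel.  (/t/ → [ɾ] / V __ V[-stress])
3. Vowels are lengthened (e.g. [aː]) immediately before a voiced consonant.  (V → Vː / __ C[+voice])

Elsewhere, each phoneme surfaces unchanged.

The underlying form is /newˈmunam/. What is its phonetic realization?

[neːwˈmuːnaːm]

/n/ (word-initial) is in the target of rule 1 but the environment (before a labial or velar stop) is not met → [n].
/e/ meets the environment for rule 3 (before a voiced consonant) → [eː].
/u/ (between /m/ and /n/) occurs before a voiced consonant → [uː] by rule 3.
/n/ (between /u/ and /a/) fails the environment for rule 1, so it stays [n].
/a/ meets the environment for rule 3 (before a voiced consonant) → [aː].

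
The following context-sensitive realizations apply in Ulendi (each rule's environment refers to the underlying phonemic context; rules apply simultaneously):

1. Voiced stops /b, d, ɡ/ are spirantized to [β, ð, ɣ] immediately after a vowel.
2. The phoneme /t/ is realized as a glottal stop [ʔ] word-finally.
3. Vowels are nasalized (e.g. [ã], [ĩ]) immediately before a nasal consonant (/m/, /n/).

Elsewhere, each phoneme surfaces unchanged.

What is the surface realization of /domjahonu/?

/d/ (word-initial) is in the target of rule 1 but the environment (immediately after a vowel) is not met → [d].
/o/ — between /d/ and /m/, before a nasal consonant — surfaces as [õ] (rule 3).
/m/ stays [m].
/j/ (between /m/ and /a/) is unaffected → [j].
/a/ — between /j/ and /h/; rule 3 does not apply here → [a].
/h/ — not in any rule's target class → [h].
/o/ meets the environment for rule 3 (before a nasal consonant) → [õ].
/n/ — not in any rule's target class → [n].
/u/ — word-final; rule 3 does not apply here → [u].

[dõmjahõnu]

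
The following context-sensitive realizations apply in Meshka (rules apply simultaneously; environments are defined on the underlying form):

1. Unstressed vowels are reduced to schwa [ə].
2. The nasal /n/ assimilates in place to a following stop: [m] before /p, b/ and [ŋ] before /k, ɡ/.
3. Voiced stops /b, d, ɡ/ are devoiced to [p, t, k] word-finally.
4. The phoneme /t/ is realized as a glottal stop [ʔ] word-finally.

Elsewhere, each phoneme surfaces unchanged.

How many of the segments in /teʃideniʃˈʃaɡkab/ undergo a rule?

6

Segments that undergo a rule: /e/ → [ə] (rule 1); /i/ → [ə] (rule 1); /e/ → [ə] (rule 1); /i/ → [ə] (rule 1); /a/ → [ə] (rule 1); /b/ → [p] (rule 3).
All other segments surface unchanged.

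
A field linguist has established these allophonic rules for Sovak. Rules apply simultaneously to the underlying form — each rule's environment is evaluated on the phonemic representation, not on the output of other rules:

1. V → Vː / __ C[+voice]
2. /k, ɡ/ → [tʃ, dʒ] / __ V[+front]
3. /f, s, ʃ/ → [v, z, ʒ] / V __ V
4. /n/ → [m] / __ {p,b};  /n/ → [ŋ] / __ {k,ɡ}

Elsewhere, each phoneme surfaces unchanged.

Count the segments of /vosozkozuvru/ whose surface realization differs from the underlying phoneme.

Segments that undergo a rule: /s/ → [z] (rule 3); /o/ → [oː] (rule 1); /o/ → [oː] (rule 1); /u/ → [uː] (rule 1).
All other segments surface unchanged.

4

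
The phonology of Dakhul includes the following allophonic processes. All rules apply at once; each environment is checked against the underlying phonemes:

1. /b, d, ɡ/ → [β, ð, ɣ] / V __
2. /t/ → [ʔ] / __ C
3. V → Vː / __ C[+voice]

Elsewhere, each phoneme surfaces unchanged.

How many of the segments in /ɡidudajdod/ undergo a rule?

Segments that undergo a rule: /i/ → [iː] (rule 3); /d/ → [ð] (rule 1); /u/ → [uː] (rule 3); /d/ → [ð] (rule 1); /a/ → [aː] (rule 3); /o/ → [oː] (rule 3); /d/ → [ð] (rule 1).
All other segments surface unchanged.

7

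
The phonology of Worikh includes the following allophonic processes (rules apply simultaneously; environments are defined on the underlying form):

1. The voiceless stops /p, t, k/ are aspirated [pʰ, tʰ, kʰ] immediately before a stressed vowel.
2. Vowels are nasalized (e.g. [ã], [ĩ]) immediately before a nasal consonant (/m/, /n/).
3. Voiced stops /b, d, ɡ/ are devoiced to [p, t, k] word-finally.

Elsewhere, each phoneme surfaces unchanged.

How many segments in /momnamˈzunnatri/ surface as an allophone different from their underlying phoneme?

Segments that undergo a rule: /o/ → [õ] (rule 2); /a/ → [ã] (rule 2); /u/ → [ũ] (rule 2).
All other segments surface unchanged.

3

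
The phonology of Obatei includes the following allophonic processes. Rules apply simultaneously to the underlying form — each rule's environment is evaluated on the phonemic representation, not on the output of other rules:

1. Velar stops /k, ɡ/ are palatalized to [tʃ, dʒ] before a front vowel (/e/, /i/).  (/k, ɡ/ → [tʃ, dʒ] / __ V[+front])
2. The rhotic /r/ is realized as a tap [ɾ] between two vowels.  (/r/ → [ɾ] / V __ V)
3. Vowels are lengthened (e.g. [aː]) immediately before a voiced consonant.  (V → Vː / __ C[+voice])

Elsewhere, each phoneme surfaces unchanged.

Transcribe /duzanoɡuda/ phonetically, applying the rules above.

[duːzaːnoːɡuːda]

/u/ (between /d/ and /z/): before a voiced consonant, so rule 3 applies → [uː].
/a/ — between /z/ and /n/, before a voiced consonant — surfaces as [aː] (rule 3).
/o/ (between /n/ and /ɡ/): before a voiced consonant, so rule 3 applies → [oː].
/ɡ/ (between /o/ and /u/) fails the environment for rule 1, so it stays [ɡ].
Rule 3 applies to /u/ (between /ɡ/ and /d/: before a voiced consonant) → [uː].
/a/ (word-final): rule 3 targets it, but not before a voiced consonant → unchanged [a].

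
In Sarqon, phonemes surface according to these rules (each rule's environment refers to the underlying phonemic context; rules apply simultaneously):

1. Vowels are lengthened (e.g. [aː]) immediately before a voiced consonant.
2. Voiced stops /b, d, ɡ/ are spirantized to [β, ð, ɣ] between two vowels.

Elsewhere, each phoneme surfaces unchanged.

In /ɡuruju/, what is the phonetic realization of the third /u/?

[u]

/u/ (word-final) fails the environment for rule 1, so it stays [u].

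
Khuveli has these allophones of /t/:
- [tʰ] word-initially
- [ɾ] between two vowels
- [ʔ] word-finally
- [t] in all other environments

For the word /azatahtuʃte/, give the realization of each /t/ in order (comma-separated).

[ɾ], [t], [t]

Occurrence 1 (position 4): between two vowels → [ɾ].
Occurrence 2 (position 7): no conditioning environment matches → elsewhere allophone [t].
Occurrence 3 (position 10): no conditioning environment matches → elsewhere allophone [t].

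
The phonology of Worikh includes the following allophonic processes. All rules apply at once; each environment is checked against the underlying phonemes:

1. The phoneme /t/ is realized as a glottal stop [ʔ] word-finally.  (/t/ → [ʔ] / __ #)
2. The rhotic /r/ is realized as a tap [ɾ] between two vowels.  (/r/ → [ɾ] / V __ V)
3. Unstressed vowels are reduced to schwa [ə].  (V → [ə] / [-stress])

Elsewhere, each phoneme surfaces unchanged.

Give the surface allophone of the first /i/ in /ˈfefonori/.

[ə]

/i/ (word-final) occurs in an unstressed syllable → [ə] by rule 3.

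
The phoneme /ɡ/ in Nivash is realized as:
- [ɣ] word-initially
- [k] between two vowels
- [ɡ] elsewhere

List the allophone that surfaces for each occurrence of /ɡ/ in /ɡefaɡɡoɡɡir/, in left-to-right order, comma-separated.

[ɣ], [ɡ], [ɡ], [ɡ], [ɡ]

Occurrence 1 (position 1): word-initially → [ɣ].
Occurrence 2 (position 5): no conditioning environment matches → elsewhere allophone [ɡ].
Occurrence 3 (position 6): no conditioning environment matches → elsewhere allophone [ɡ].
Occurrence 4 (position 8): no conditioning environment matches → elsewhere allophone [ɡ].
Occurrence 5 (position 9): no conditioning environment matches → elsewhere allophone [ɡ].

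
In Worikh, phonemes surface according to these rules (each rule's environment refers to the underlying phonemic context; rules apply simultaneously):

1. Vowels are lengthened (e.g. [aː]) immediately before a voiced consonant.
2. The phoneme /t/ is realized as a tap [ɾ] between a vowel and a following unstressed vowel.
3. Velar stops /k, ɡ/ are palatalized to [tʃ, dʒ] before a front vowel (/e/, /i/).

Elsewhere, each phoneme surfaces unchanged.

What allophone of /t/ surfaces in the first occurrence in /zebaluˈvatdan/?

[t]

/t/ (between /a/ and /d/): rule 2 targets it, but not between a vowel and a following unstressed vowel → unchanged [t].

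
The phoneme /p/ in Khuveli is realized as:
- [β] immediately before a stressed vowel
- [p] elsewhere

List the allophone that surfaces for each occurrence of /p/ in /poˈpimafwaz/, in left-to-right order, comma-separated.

[p], [β]

Occurrence 1 (position 1): no conditioning environment matches → elsewhere allophone [p].
Occurrence 2 (position 3): immediately before a stressed vowel → [β].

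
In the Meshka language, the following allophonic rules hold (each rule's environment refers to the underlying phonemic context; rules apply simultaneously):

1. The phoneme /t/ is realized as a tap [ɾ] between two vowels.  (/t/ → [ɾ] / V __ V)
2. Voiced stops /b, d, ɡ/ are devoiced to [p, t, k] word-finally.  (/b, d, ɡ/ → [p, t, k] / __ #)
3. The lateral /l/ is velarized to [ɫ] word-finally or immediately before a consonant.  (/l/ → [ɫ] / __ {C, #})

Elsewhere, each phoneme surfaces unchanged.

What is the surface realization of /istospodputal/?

/i/ — not in any rule's target class → [i].
/s/ (between /i/ and /t/): no rule targets it → [s].
/t/ (between /s/ and /o/) fails the environment for rule 1, so it stays [t].
/o/ — not in any rule's target class → [o].
/s/ — not in any rule's target class → [s].
/p/ (between /s/ and /o/) is unaffected → [p].
/o/ (between /p/ and /d/): no rule targets it → [o].
/d/ — between /o/ and /p/; rule 2 does not apply here → [d].
/p/ (between /d/ and /u/): no rule targets it → [p].
/u/ stays [u].
/t/ — between /u/ and /a/, between two vowels — surfaces as [ɾ] (rule 1).
/a/ (between /t/ and /l/): no rule targets it → [a].
/l/ meets the environment for rule 3 (word-finally or immediately before a consonant) → [ɫ].

[istospodpuɾaɫ]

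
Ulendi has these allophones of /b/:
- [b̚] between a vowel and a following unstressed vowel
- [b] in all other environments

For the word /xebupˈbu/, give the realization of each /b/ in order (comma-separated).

[b̚], [b]

Occurrence 1 (position 3): between a vowel and a following unstressed vowel → [b̚].
Occurrence 2 (position 6): no conditioning environment matches → elsewhere allophone [b].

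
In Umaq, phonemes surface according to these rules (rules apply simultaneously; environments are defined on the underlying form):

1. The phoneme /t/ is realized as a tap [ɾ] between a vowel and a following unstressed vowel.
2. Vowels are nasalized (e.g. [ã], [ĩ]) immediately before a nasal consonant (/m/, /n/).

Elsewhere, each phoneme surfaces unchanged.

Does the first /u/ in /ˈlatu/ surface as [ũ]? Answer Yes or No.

No

/u/ — word-final; rule 2 does not apply here → [u].
The actual realization is [u], not [ũ].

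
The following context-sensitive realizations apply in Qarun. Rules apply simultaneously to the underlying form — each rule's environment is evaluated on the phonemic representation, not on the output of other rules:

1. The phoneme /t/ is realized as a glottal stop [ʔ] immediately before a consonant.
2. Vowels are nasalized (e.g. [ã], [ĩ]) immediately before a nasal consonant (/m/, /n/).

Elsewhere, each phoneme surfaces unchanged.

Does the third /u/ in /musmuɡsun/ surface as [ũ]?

/u/ — between /s/ and /n/, before a nasal consonant — surfaces as [ũ] (rule 2).
The actual realization is [ũ], which matches [ũ].

Yes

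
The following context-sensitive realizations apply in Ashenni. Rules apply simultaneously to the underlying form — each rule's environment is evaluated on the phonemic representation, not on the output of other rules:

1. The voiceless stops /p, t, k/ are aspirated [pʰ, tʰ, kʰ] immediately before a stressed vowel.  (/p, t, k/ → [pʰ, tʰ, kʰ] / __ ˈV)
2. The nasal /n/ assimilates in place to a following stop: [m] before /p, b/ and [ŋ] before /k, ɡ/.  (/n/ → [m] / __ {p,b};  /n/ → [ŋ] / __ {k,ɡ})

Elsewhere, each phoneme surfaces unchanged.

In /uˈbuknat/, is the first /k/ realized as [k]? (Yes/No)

Yes

/k/ (between /u/ and /n/) fails the environment for rule 1, so it stays [k].
The actual realization is [k], which matches [k].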